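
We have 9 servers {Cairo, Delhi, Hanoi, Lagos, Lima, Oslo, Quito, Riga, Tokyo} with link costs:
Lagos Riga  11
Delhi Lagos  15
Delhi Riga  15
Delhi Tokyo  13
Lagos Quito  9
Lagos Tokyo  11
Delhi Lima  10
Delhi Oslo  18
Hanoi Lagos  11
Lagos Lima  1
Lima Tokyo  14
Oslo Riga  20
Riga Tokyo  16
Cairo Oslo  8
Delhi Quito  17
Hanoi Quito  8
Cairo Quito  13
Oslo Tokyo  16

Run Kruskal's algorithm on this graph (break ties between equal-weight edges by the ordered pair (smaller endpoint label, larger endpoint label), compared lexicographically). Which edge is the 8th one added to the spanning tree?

Cairo-Quito

Kruskal's algorithm — process edges by increasing weight (ties by edge label):
Lagos Lima (1): add — endpoints in different components.
Cairo Oslo (8): add — endpoints in different components.
Hanoi Quito (8): add — endpoints in different components.
Lagos Quito (9): add — endpoints in different components.
Delhi Lima (10): add — endpoints in different components.
Hanoi Lagos (11): skip — Lagos and Hanoi already connected.
Lagos Riga (11): add — endpoints in different components.
Lagos Tokyo (11): add — endpoints in different components.
Cairo Quito (13): add — endpoints in different components.
The 8th edge added is Cairo Quito.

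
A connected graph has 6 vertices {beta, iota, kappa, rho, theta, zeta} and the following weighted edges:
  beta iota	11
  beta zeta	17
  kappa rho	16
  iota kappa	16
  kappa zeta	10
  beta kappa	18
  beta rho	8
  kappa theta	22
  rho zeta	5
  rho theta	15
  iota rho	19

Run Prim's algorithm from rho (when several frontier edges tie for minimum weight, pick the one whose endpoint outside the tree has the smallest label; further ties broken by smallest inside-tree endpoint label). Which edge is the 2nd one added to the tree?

Prim, starting at rho.
Step 1: frontier [rho zeta 5, beta rho 8, rho theta 15, kappa rho 16, iota rho 19] → take rho zeta (5); add zeta.
Step 2: frontier [beta rho 8, rho theta 15, kappa rho 16, iota rho 19, kappa zeta 10, beta zeta 17] → take beta rho (8); add beta.
Step 3: frontier [beta iota 11, beta kappa 18, rho theta 15, kappa rho 16, iota rho 19, kappa zeta 10] → take kappa zeta (10); add kappa.
Step 4: frontier [beta iota 11, iota kappa 16, kappa theta 22, rho theta 15, iota rho 19] → take beta iota (11); add iota.
Step 5: frontier [kappa theta 22, rho theta 15] → take rho theta (15); add theta.
The 2nd edge added is beta rho.

beta-rho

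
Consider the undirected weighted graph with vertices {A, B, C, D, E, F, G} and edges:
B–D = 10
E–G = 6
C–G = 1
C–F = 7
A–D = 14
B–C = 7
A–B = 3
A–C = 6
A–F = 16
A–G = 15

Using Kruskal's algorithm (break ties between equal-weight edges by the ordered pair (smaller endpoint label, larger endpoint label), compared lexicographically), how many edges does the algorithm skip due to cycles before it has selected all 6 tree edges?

Kruskal: consider edges lightest-first.
C–G (1): add — endpoints in different components.
A–B (3): add — endpoints in different components.
A–C (6): add — endpoints in different components.
E–G (6): add — endpoints in different components.
B–C (7): skip — B and C already connected.
C–F (7): add — endpoints in different components.
B–D (10): add — endpoints in different components.
Edges rejected before the tree was complete: 1.

1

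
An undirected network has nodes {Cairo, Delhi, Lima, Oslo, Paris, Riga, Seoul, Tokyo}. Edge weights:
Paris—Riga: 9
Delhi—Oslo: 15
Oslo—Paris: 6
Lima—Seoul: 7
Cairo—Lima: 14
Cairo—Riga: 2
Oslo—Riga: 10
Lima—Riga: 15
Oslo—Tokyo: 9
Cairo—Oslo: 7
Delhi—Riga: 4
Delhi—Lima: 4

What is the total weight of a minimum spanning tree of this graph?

39

Prim, starting at Oslo.
Step 1: cheapest edge leaving the tree is Oslo—Paris (6); add Paris.
Step 2: cheapest edge leaving the tree is Cairo—Oslo (7); add Cairo.
Step 3: cheapest edge leaving the tree is Cairo—Riga (2); add Riga.
Step 4: cheapest edge leaving the tree is Delhi—Riga (4); add Delhi.
Step 5: cheapest edge leaving the tree is Delhi—Lima (4); add Lima.
Step 6: cheapest edge leaving the tree is Lima—Seoul (7); add Seoul.
Step 7: cheapest edge leaving the tree is Oslo—Tokyo (9); add Tokyo.
MST edges: Oslo—Paris, Cairo—Oslo, Cairo—Riga, Delhi—Riga, Delhi—Lima, Lima—Seoul, Oslo—Tokyo; total weight 6+7+2+4+4+7+9 = 39.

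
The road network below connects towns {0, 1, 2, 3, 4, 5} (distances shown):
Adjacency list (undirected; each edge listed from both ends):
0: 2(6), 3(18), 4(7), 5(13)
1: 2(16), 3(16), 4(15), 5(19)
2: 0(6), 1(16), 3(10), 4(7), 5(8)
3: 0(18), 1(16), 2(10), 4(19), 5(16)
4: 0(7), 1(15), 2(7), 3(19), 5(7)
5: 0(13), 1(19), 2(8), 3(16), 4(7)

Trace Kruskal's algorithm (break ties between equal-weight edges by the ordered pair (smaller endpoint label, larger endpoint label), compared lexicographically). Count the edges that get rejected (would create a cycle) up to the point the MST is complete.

3

Sort edges by weight, then run Kruskal:
0—2 (6): add. Components now {0,2} {1} {3} {4} {5}
0—4 (7): add. Components now {0,2,4} {1} {3} {5}
2—4 (7): skip — 2 and 4 already connected.
4—5 (7): add. Components now {0,2,4,5} {1} {3}
2—5 (8): skip — 2 and 5 already connected.
2—3 (10): add. Components now {0,2,3,4,5} {1}
0—5 (13): skip — 0 and 5 already connected.
1—4 (15): add. Components now {0,1,2,3,4,5}
Edges rejected before the tree was complete: 3.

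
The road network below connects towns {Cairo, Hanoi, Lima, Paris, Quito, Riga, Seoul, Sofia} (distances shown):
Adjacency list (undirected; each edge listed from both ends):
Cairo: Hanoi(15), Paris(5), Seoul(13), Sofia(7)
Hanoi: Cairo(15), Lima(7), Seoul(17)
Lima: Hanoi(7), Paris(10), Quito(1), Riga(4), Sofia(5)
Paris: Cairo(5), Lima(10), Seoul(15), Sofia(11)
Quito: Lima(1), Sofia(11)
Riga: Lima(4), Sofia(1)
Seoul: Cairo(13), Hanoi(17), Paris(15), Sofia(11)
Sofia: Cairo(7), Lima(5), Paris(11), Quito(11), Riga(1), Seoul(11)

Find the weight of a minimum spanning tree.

36

Grow the tree from Lima using Prim:
Step 1: cheapest edge leaving the tree is Lima—Quito (1); add Quito.
Step 2: cheapest edge leaving the tree is Lima—Riga (4); add Riga.
Step 3: cheapest edge leaving the tree is Riga—Sofia (1); add Sofia.
Step 4: cheapest edge leaving the tree is Cairo—Sofia (7); add Cairo.
Step 5: cheapest edge leaving the tree is Cairo—Paris (5); add Paris.
Step 6: cheapest edge leaving the tree is Hanoi—Lima (7); add Hanoi.
Step 7: cheapest edge leaving the tree is Seoul—Sofia (11); add Seoul.
MST edges: Lima—Quito, Lima—Riga, Riga—Sofia, Cairo—Sofia, Cairo—Paris, Hanoi—Lima, Seoul—Sofia; total weight 1+4+1+7+5+7+11 = 36.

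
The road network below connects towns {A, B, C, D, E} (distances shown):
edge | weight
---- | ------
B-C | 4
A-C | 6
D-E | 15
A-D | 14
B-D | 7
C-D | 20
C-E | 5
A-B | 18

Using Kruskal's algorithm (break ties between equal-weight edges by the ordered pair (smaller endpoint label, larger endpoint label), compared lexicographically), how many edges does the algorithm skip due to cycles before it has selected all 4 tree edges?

Kruskal: consider edges lightest-first.
B-C (4): add. Components now {A} {B,C} {D} {E}
C-E (5): add. Components now {A} {B,C,E} {D}
A-C (6): add. Components now {A,B,C,E} {D}
B-D (7): add. Components now {A,B,C,D,E}
Edges rejected before the tree was complete: 0.

0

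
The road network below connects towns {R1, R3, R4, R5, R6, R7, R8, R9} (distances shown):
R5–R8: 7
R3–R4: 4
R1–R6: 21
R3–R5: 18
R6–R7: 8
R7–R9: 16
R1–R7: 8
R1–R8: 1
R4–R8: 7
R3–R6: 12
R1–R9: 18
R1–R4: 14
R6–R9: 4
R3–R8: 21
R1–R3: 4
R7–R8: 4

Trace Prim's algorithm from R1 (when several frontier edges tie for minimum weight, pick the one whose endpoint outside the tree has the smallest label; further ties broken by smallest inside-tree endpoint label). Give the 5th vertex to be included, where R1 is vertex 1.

R7

Grow the tree from R1 using Prim:
Step 1: cheapest edge leaving the tree is R1–R8 (1); add R8.
Step 2: cheapest edge leaving the tree is R1–R3 (4); add R3.
Step 3: cheapest edge leaving the tree is R3–R4 (4); add R4.
Step 4: cheapest edge leaving the tree is R7–R8 (4); add R7.
Step 5: cheapest edge leaving the tree is R5–R8 (7); add R5.
Step 6: cheapest edge leaving the tree is R6–R7 (8); add R6.
Step 7: cheapest edge leaving the tree is R6–R9 (4); add R9.
Vertex order: R1, R8, R3, R4, R7, R5, R6, R9. The 5th vertex is R7.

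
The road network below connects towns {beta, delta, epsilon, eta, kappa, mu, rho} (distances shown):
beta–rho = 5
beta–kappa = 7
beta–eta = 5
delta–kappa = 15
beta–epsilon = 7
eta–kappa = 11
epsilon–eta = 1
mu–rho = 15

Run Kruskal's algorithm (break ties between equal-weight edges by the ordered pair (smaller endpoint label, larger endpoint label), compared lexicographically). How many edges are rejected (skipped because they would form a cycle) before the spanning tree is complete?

Kruskal: consider edges lightest-first.
epsilon–eta (1): add. Components now {rho} {epsilon,eta} {beta} {kappa} {mu} {delta}
beta–eta (5): add. Components now {rho} {beta,epsilon,eta} {kappa} {mu} {delta}
beta–rho (5): add. Components now {beta,epsilon,eta,rho} {kappa} {mu} {delta}
beta–epsilon (7): skip — epsilon and beta already connected.
beta–kappa (7): add. Components now {beta,epsilon,eta,kappa,rho} {mu} {delta}
eta–kappa (11): skip — eta and kappa already connected.
delta–kappa (15): add. Components now {beta,delta,epsilon,eta,kappa,rho} {mu}
mu–rho (15): add. Components now {beta,delta,epsilon,eta,kappa,mu,rho}
Edges rejected before the tree was complete: 2.

2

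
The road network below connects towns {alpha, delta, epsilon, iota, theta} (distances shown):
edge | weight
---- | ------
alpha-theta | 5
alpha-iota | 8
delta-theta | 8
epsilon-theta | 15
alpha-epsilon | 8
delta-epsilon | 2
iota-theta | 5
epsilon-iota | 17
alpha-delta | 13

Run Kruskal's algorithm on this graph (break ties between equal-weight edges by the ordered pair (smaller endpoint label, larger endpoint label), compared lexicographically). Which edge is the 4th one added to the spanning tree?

alpha-epsilon

Sort edges by weight, then run Kruskal:
delta-epsilon (2): add — endpoints in different components.
alpha-theta (5): add — endpoints in different components.
iota-theta (5): add — endpoints in different components.
alpha-epsilon (8): add — endpoints in different components.
The 4th edge added is alpha-epsilon.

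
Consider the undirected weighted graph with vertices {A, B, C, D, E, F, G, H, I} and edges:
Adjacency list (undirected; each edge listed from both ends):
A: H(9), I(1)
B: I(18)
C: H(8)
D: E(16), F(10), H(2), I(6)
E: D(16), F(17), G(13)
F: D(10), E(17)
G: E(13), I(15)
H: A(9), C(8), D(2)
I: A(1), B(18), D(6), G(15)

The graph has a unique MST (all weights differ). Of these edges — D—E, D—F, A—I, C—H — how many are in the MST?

Kruskal's algorithm — process edges by increasing weight (ties by edge label):
A—I (1): add — endpoints in different components.
D—H (2): add — endpoints in different components.
D—I (6): add — endpoints in different components.
C—H (8): add — endpoints in different components.
A—H (9): skip — A and H already connected.
D—F (10): add — endpoints in different components.
E—G (13): add — endpoints in different components.
G—I (15): add — endpoints in different components.
D—E (16): skip — D and E already connected.
E—F (17): skip — E and F already connected.
B—I (18): add — endpoints in different components.
MST edge set: {A—I, D—H, D—I, C—H, D—F, E—G, G—I, B—I}.
Of the listed edges, {D—F, A—I, C—H} are in the MST → 3.

3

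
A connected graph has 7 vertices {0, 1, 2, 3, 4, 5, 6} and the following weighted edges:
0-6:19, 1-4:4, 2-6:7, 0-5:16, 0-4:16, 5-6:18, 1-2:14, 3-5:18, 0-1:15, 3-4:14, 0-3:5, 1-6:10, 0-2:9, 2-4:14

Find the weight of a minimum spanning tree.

51

Prim's algorithm from 2:
Step 1: frontier [2-6 7, 0-2 9, 1-2 14, 2-4 14] → take 2-6 (7); add 6.
Step 2: frontier [0-2 9, 1-2 14, 2-4 14, 1-6 10, 5-6 18, 0-6 19] → take 0-2 (9); add 0.
Step 3: frontier [0-3 5, 0-1 15, 0-4 16, 0-5 16, 1-2 14, 2-4 14, 1-6 10, 5-6 18] → take 0-3 (5); add 3.
Step 4: frontier [0-1 15, 0-4 16, 0-5 16, 1-2 14, 2-4 14, 3-4 14, 3-5 18, 1-6 10, 5-6 18] → take 1-6 (10); add 1.
Step 5: frontier [0-4 16, 0-5 16, 1-4 4, 2-4 14, 3-4 14, 3-5 18, 5-6 18] → take 1-4 (4); add 4.
Step 6: frontier [0-5 16, 3-5 18, 5-6 18] → take 0-5 (16); add 5.
MST edges: 2-6, 0-2, 0-3, 1-6, 1-4, 0-5; total weight 7+9+5+10+4+16 = 51.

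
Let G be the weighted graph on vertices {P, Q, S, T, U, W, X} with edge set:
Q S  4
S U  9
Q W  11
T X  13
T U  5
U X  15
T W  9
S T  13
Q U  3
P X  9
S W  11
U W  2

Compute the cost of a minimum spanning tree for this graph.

36

Prim's algorithm from X:
Step 1: cheapest edge leaving the tree is P X (9); add P.
Step 2: cheapest edge leaving the tree is T X (13); add T.
Step 3: cheapest edge leaving the tree is T U (5); add U.
Step 4: cheapest edge leaving the tree is U W (2); add W.
Step 5: cheapest edge leaving the tree is Q U (3); add Q.
Step 6: cheapest edge leaving the tree is Q S (4); add S.
MST edges: P X, T X, T U, U W, Q U, Q S; total weight 9+13+5+2+3+4 = 36.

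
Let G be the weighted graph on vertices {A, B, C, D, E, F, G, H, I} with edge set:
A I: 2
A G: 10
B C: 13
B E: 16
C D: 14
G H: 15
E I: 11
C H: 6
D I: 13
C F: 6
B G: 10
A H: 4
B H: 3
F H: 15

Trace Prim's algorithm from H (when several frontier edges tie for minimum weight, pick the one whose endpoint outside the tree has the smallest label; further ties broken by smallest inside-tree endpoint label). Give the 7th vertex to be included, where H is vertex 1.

Prim, starting at H.
Step 1: cheapest edge leaving the tree is B H (3); add B.
Step 2: cheapest edge leaving the tree is A H (4); add A.
Step 3: cheapest edge leaving the tree is A I (2); add I.
Step 4: cheapest edge leaving the tree is C H (6); add C.
Step 5: cheapest edge leaving the tree is C F (6); add F.
Step 6: cheapest edge leaving the tree is A G (10); add G.
Step 7: cheapest edge leaving the tree is E I (11); add E.
Step 8: cheapest edge leaving the tree is D I (13); add D.
Vertex order: H, B, A, I, C, F, G, E, D. The 7th vertex is G.

G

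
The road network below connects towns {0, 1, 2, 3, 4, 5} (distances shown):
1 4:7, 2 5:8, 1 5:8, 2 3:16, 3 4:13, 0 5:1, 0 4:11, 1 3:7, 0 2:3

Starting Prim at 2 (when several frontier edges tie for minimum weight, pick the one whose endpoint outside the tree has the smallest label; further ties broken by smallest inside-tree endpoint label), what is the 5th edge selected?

1-4

Prim's algorithm from 2:
Step 1: cheapest edge leaving the tree is 0 2 (3); add 0.
Step 2: cheapest edge leaving the tree is 0 5 (1); add 5.
Step 3: cheapest edge leaving the tree is 1 5 (8); add 1.
Step 4: cheapest edge leaving the tree is 1 3 (7); add 3.
Step 5: cheapest edge leaving the tree is 1 4 (7); add 4.
The 5th edge added is 1 4.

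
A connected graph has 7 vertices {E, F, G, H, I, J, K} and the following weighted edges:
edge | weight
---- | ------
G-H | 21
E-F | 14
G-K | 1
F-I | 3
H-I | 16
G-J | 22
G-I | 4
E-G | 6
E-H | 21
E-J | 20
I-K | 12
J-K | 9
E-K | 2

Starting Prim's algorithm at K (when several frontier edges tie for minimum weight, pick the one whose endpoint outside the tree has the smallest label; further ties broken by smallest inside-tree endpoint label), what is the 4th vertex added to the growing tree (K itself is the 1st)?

Prim, starting at K.
Step 1: frontier [G-K 1, E-K 2, J-K 9, I-K 12] → take G-K (1); add G.
Step 2: frontier [G-I 4, E-G 6, G-H 21, G-J 22, E-K 2, J-K 9, I-K 12] → take E-K (2); add E.
Step 3: frontier [E-F 14, E-J 20, E-H 21, G-I 4, G-H 21, G-J 22, J-K 9, I-K 12] → take G-I (4); add I.
Step 4: frontier [E-F 14, E-J 20, E-H 21, G-H 21, G-J 22, F-I 3, H-I 16, J-K 9] → take F-I (3); add F.
Step 5: frontier [E-J 20, E-H 21, G-H 21, G-J 22, H-I 16, J-K 9] → take J-K (9); add J.
Step 6: frontier [E-H 21, G-H 21, H-I 16] → take H-I (16); add H.
Vertex order: K, G, E, I, F, J, H. The 4th vertex is I.

I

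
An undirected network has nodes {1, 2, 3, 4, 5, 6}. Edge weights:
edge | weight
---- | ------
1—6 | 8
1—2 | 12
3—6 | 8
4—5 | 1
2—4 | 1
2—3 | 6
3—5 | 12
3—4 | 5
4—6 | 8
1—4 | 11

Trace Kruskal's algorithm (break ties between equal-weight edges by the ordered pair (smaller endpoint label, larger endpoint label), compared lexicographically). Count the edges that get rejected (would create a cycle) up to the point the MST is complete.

1

Kruskal's algorithm — process edges by increasing weight (ties by edge label):
2—4 (1): add. Components now {1} {2,4} {3} {5} {6}
4—5 (1): add. Components now {1} {2,4,5} {3} {6}
3—4 (5): add. Components now {1} {2,3,4,5} {6}
2—3 (6): skip — 2 and 3 already connected.
1—6 (8): add. Components now {1,6} {2,3,4,5}
3—6 (8): add. Components now {1,2,3,4,5,6}
Edges rejected before the tree was complete: 1.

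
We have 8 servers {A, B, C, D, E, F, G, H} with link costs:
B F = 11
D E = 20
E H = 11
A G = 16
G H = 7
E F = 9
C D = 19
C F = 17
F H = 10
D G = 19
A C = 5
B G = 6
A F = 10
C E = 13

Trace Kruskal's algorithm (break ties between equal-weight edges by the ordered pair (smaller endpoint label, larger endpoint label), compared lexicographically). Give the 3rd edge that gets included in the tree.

Kruskal: consider edges lightest-first.
A C (5): add — endpoints in different components.
B G (6): add — endpoints in different components.
G H (7): add — endpoints in different components.
E F (9): add — endpoints in different components.
A F (10): add — endpoints in different components.
F H (10): add — endpoints in different components.
B F (11): skip — B and F already connected.
E H (11): skip — E and H already connected.
C E (13): skip — C and E already connected.
A G (16): skip — A and G already connected.
C F (17): skip — C and F already connected.
C D (19): add — endpoints in different components.
The 3rd edge added is G H.

G-H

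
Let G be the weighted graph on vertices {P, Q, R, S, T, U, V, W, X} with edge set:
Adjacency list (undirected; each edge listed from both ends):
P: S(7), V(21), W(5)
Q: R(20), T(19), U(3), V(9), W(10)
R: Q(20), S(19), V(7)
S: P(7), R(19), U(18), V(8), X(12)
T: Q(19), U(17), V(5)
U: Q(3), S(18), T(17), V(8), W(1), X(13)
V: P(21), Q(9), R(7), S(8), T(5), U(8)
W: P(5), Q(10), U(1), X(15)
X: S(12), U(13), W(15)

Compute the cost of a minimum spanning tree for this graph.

Sort edges by weight, then run Kruskal:
U W (1): add — endpoints in different components.
Q U (3): add — endpoints in different components.
P W (5): add — endpoints in different components.
T V (5): add — endpoints in different components.
P S (7): add — endpoints in different components.
R V (7): add — endpoints in different components.
S V (8): add — endpoints in different components.
U V (8): skip — V and U already connected.
Q V (9): skip — Q and V already connected.
Q W (10): skip — W and Q already connected.
S X (12): add — endpoints in different components.
MST edges: U W, Q U, P W, T V, P S, R V, S V, S X; total weight 1+3+5+5+7+7+8+12 = 48.

48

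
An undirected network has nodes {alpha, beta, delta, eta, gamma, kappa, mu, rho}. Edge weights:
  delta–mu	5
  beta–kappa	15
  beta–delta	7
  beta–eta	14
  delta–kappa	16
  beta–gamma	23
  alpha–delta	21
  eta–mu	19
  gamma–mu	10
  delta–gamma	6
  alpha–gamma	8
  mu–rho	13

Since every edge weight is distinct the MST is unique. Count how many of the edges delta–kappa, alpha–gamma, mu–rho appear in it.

Kruskal's algorithm — process edges by increasing weight (ties by edge label):
delta–mu (5): add — endpoints in different components.
delta–gamma (6): add — endpoints in different components.
beta–delta (7): add — endpoints in different components.
alpha–gamma (8): add — endpoints in different components.
gamma–mu (10): skip — gamma and mu already connected.
mu–rho (13): add — endpoints in different components.
beta–eta (14): add — endpoints in different components.
beta–kappa (15): add — endpoints in different components.
MST edge set: {delta–mu, delta–gamma, beta–delta, alpha–gamma, mu–rho, beta–eta, beta–kappa}.
Of the listed edges, {alpha–gamma, mu–rho} are in the MST → 2.

2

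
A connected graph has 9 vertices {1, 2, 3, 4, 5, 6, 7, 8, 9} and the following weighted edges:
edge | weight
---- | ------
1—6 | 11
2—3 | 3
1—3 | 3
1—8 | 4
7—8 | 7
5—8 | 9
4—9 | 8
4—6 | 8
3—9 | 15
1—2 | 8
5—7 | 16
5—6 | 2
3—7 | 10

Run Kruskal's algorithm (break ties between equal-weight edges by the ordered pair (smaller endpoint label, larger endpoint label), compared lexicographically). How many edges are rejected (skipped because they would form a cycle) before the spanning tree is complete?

1

Kruskal: consider edges lightest-first.
5—6 (2): add — endpoints in different components.
1—3 (3): add — endpoints in different components.
2—3 (3): add — endpoints in different components.
1—8 (4): add — endpoints in different components.
7—8 (7): add — endpoints in different components.
1—2 (8): skip — 1 and 2 already connected.
4—6 (8): add — endpoints in different components.
4—9 (8): add — endpoints in different components.
5—8 (9): add — endpoints in different components.
Edges rejected before the tree was complete: 1.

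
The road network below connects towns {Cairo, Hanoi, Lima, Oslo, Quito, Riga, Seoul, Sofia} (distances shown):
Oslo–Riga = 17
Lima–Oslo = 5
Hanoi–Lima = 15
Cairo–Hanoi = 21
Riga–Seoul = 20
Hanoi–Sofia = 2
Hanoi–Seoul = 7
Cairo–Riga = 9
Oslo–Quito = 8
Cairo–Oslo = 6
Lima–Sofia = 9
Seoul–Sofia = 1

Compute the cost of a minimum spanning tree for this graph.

Kruskal: consider edges lightest-first.
Seoul–Sofia (1): add — endpoints in different components.
Hanoi–Sofia (2): add — endpoints in different components.
Lima–Oslo (5): add — endpoints in different components.
Cairo–Oslo (6): add — endpoints in different components.
Hanoi–Seoul (7): skip — Hanoi and Seoul already connected.
Oslo–Quito (8): add — endpoints in different components.
Cairo–Riga (9): add — endpoints in different components.
Lima–Sofia (9): add — endpoints in different components.
MST edges: Seoul–Sofia, Hanoi–Sofia, Lima–Oslo, Cairo–Oslo, Oslo–Quito, Cairo–Riga, Lima–Sofia; total weight 1+2+5+6+8+9+9 = 40.

40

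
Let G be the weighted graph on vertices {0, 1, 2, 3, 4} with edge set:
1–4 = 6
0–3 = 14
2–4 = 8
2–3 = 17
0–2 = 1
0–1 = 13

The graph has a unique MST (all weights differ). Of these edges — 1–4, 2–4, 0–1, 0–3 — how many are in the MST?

Sort edges by weight, then run Kruskal:
0–2 (1): add — endpoints in different components.
1–4 (6): add — endpoints in different components.
2–4 (8): add — endpoints in different components.
0–1 (13): skip — 0 and 1 already connected.
0–3 (14): add — endpoints in different components.
MST edge set: {0–2, 1–4, 2–4, 0–3}.
Of the listed edges, {1–4, 2–4, 0–3} are in the MST → 3.

3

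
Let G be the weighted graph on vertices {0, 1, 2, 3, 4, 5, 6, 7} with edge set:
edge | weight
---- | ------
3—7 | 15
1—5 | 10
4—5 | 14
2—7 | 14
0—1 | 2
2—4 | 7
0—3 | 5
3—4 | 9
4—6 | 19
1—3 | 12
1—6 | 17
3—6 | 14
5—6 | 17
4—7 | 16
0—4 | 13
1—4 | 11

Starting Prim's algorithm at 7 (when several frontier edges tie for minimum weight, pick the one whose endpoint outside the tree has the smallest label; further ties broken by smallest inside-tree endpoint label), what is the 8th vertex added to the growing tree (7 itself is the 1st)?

6

Grow the tree from 7 using Prim:
Step 1: cheapest edge leaving the tree is 2—7 (14); add 2.
Step 2: cheapest edge leaving the tree is 2—4 (7); add 4.
Step 3: cheapest edge leaving the tree is 3—4 (9); add 3.
Step 4: cheapest edge leaving the tree is 0—3 (5); add 0.
Step 5: cheapest edge leaving the tree is 0—1 (2); add 1.
Step 6: cheapest edge leaving the tree is 1—5 (10); add 5.
Step 7: cheapest edge leaving the tree is 3—6 (14); add 6.
Vertex order: 7, 2, 4, 3, 0, 1, 5, 6. The 8th vertex is 6.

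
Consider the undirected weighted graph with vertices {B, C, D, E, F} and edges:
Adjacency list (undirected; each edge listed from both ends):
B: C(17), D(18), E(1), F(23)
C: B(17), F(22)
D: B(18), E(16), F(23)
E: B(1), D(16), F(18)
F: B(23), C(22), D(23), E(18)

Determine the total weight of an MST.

52

Prim, starting at C.
Step 1: frontier [B C 17, C F 22] → take B C (17); add B.
Step 2: frontier [B E 1, B D 18, B F 23, C F 22] → take B E (1); add E.
Step 3: frontier [B D 18, B F 23, C F 22, D E 16, E F 18] → take D E (16); add D.
Step 4: frontier [B F 23, C F 22, D F 23, E F 18] → take E F (18); add F.
MST edges: B C, B E, D E, E F; total weight 17+1+16+18 = 52.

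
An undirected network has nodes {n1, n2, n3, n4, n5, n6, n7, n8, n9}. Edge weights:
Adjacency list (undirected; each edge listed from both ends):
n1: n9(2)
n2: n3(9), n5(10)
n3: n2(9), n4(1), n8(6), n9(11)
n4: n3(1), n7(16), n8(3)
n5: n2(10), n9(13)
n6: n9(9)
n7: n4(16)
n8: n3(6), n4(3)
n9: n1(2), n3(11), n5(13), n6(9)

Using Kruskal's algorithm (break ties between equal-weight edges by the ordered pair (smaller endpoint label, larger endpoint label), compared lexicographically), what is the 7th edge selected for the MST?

n3-n9

Sort edges by weight, then run Kruskal:
n3 n4 (1): add — endpoints in different components.
n1 n9 (2): add — endpoints in different components.
n4 n8 (3): add — endpoints in different components.
n3 n8 (6): skip — n8 and n3 already connected.
n2 n3 (9): add — endpoints in different components.
n6 n9 (9): add — endpoints in different components.
n2 n5 (10): add — endpoints in different components.
n3 n9 (11): add — endpoints in different components.
n5 n9 (13): skip — n9 and n5 already connected.
n4 n7 (16): add — endpoints in different components.
The 7th edge added is n3 n9.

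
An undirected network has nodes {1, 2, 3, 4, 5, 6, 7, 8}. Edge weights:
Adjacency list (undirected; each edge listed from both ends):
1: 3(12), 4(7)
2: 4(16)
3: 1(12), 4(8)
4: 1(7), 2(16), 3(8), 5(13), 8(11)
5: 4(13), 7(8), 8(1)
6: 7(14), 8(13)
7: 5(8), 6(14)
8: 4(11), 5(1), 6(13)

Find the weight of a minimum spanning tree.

64

Prim, starting at 1.
Step 1: frontier [1 4 7, 1 3 12] → take 1 4 (7); add 4.
Step 2: frontier [1 3 12, 3 4 8, 4 8 11, 4 5 13, 2 4 16] → take 3 4 (8); add 3.
Step 3: frontier [4 8 11, 4 5 13, 2 4 16] → take 4 8 (11); add 8.
Step 4: frontier [4 5 13, 2 4 16, 5 8 1, 6 8 13] → take 5 8 (1); add 5.
Step 5: frontier [2 4 16, 5 7 8, 6 8 13] → take 5 7 (8); add 7.
Step 6: frontier [2 4 16, 6 7 14, 6 8 13] → take 6 8 (13); add 6.
Step 7: frontier [2 4 16] → take 2 4 (16); add 2.
MST edges: 1 4, 3 4, 4 8, 5 8, 5 7, 6 8, 2 4; total weight 7+8+11+1+8+13+16 = 64.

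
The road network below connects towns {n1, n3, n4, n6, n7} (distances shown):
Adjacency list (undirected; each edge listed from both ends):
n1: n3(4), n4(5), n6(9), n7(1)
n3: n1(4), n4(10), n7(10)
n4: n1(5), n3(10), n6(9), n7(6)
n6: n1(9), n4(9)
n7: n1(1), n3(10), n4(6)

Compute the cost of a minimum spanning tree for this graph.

19

Kruskal: consider edges lightest-first.
n1—n7 (1): add — endpoints in different components.
n1—n3 (4): add — endpoints in different components.
n1—n4 (5): add — endpoints in different components.
n4—n7 (6): skip — n7 and n4 already connected.
n1—n6 (9): add — endpoints in different components.
MST edges: n1—n7, n1—n3, n1—n4, n1—n6; total weight 1+4+5+9 = 19.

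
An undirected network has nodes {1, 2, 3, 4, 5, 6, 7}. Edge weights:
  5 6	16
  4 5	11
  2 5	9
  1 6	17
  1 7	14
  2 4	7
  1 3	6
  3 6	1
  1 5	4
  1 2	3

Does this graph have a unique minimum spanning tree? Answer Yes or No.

Yes

Kruskal's algorithm — process edges by increasing weight (ties by edge label):
3 6 (1): add. Components now {1} {2} {3,6} {4} {5} {7}
1 2 (3): add. Components now {1,2} {3,6} {4} {5} {7}
1 5 (4): add. Components now {1,2,5} {3,6} {4} {7}
1 3 (6): add. Components now {1,2,3,5,6} {4} {7}
2 4 (7): add. Components now {1,2,3,4,5,6} {7}
2 5 (9): skip — 2 and 5 already connected.
4 5 (11): skip — 4 and 5 already connected.
1 7 (14): add. Components now {1,2,3,4,5,6,7}
Every non-tree edge has weight strictly greater than the heaviest edge on the tree path between its endpoints, so the MST is unique.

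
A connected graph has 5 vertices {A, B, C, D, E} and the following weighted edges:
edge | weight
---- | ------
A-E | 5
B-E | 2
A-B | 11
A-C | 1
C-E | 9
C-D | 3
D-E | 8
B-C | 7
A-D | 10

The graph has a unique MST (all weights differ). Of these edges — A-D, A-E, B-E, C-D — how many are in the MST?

3

Kruskal: consider edges lightest-first.
A-C (1): add — endpoints in different components.
B-E (2): add — endpoints in different components.
C-D (3): add — endpoints in different components.
A-E (5): add — endpoints in different components.
MST edge set: {A-C, B-E, C-D, A-E}.
Of the listed edges, {A-E, B-E, C-D} are in the MST → 3.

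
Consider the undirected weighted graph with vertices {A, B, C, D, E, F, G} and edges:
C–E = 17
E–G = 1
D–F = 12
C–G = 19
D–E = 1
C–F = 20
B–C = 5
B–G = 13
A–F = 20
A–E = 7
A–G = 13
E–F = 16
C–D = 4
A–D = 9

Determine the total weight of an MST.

Sort edges by weight, then run Kruskal:
D–E (1): add — endpoints in different components.
E–G (1): add — endpoints in different components.
C–D (4): add — endpoints in different components.
B–C (5): add — endpoints in different components.
A–E (7): add — endpoints in different components.
A–D (9): skip — A and D already connected.
D–F (12): add — endpoints in different components.
MST edges: D–E, E–G, C–D, B–C, A–E, D–F; total weight 1+1+4+5+7+12 = 30.

30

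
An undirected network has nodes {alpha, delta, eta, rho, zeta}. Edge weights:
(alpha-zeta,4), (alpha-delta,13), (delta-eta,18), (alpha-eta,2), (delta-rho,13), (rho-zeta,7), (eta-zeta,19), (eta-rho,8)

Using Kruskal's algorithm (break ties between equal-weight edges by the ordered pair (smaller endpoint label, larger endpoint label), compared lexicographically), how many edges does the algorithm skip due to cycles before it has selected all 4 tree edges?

1

Kruskal: consider edges lightest-first.
alpha-eta (2): add — endpoints in different components.
alpha-zeta (4): add — endpoints in different components.
rho-zeta (7): add — endpoints in different components.
eta-rho (8): skip — eta and rho already connected.
alpha-delta (13): add — endpoints in different components.
Edges rejected before the tree was complete: 1.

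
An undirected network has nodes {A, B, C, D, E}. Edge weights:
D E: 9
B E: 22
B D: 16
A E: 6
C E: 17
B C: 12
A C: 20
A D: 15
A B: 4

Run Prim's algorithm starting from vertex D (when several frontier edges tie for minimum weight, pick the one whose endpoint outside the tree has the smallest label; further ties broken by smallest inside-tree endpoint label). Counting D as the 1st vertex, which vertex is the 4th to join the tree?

B

Prim's algorithm from D:
Step 1: cheapest edge leaving the tree is D E (9); add E.
Step 2: cheapest edge leaving the tree is A E (6); add A.
Step 3: cheapest edge leaving the tree is A B (4); add B.
Step 4: cheapest edge leaving the tree is B C (12); add C.
Vertex order: D, E, A, B, C. The 4th vertex is B.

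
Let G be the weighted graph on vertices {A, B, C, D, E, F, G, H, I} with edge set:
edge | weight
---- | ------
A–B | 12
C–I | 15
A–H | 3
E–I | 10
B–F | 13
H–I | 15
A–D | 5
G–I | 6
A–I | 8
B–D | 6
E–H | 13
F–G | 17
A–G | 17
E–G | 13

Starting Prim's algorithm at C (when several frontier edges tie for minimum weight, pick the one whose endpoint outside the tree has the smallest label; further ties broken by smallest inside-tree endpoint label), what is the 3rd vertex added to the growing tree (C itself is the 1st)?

G

Prim's algorithm from C:
Step 1: cheapest edge leaving the tree is C–I (15); add I.
Step 2: cheapest edge leaving the tree is G–I (6); add G.
Step 3: cheapest edge leaving the tree is A–I (8); add A.
Step 4: cheapest edge leaving the tree is A–H (3); add H.
Step 5: cheapest edge leaving the tree is A–D (5); add D.
Step 6: cheapest edge leaving the tree is B–D (6); add B.
Step 7: cheapest edge leaving the tree is E–I (10); add E.
Step 8: cheapest edge leaving the tree is B–F (13); add F.
Vertex order: C, I, G, A, H, D, B, E, F. The 3rd vertex is G.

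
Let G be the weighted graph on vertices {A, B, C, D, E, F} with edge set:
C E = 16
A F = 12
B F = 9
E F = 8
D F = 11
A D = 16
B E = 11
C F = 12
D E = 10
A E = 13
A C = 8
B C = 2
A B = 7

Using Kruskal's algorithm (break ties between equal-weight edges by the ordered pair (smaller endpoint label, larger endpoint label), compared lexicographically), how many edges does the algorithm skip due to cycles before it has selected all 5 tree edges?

1

Kruskal's algorithm — process edges by increasing weight (ties by edge label):
B C (2): add — endpoints in different components.
A B (7): add — endpoints in different components.
A C (8): skip — A and C already connected.
E F (8): add — endpoints in different components.
B F (9): add — endpoints in different components.
D E (10): add — endpoints in different components.
Edges rejected before the tree was complete: 1.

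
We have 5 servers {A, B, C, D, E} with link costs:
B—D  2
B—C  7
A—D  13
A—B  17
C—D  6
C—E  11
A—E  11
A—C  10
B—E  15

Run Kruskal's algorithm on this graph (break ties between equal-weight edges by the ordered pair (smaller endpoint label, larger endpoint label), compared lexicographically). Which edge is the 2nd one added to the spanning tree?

Kruskal: consider edges lightest-first.
B—D (2): add — endpoints in different components.
C—D (6): add — endpoints in different components.
B—C (7): skip — B and C already connected.
A—C (10): add — endpoints in different components.
A—E (11): add — endpoints in different components.
The 2nd edge added is C—D.

C-D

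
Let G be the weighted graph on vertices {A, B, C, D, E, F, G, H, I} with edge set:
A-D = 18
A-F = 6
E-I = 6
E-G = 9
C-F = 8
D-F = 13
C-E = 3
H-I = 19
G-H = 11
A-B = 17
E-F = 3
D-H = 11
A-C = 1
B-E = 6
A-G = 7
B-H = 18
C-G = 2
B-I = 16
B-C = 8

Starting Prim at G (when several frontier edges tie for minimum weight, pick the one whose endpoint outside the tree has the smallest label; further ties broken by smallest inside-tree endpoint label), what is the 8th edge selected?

Prim's algorithm from G:
Step 1: cheapest edge leaving the tree is C-G (2); add C.
Step 2: cheapest edge leaving the tree is A-C (1); add A.
Step 3: cheapest edge leaving the tree is C-E (3); add E.
Step 4: cheapest edge leaving the tree is E-F (3); add F.
Step 5: cheapest edge leaving the tree is B-E (6); add B.
Step 6: cheapest edge leaving the tree is E-I (6); add I.
Step 7: cheapest edge leaving the tree is G-H (11); add H.
Step 8: cheapest edge leaving the tree is D-H (11); add D.
The 8th edge added is D-H.

D-H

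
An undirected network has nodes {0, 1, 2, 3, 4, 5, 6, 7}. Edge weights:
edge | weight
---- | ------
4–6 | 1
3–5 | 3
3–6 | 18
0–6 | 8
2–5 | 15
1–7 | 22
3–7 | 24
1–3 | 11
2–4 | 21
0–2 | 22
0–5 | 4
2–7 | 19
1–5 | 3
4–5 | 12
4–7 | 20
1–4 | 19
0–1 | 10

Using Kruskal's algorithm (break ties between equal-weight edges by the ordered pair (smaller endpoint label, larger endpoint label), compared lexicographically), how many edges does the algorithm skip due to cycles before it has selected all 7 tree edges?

5

Sort edges by weight, then run Kruskal:
4–6 (1): add — endpoints in different components.
1–5 (3): add — endpoints in different components.
3–5 (3): add — endpoints in different components.
0–5 (4): add — endpoints in different components.
0–6 (8): add — endpoints in different components.
0–1 (10): skip — 0 and 1 already connected.
1–3 (11): skip — 1 and 3 already connected.
4–5 (12): skip — 4 and 5 already connected.
2–5 (15): add — endpoints in different components.
3–6 (18): skip — 3 and 6 already connected.
1–4 (19): skip — 1 and 4 already connected.
2–7 (19): add — endpoints in different components.
Edges rejected before the tree was complete: 5.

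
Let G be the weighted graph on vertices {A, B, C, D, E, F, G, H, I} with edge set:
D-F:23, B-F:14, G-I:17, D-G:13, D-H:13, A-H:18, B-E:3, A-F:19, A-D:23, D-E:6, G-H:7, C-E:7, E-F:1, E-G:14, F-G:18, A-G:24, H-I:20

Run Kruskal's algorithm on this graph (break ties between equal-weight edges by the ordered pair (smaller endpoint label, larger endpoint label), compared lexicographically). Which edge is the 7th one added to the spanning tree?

Sort edges by weight, then run Kruskal:
E-F (1): add — endpoints in different components.
B-E (3): add — endpoints in different components.
D-E (6): add — endpoints in different components.
C-E (7): add — endpoints in different components.
G-H (7): add — endpoints in different components.
D-G (13): add — endpoints in different components.
D-H (13): skip — D and H already connected.
B-F (14): skip — B and F already connected.
E-G (14): skip — E and G already connected.
G-I (17): add — endpoints in different components.
A-H (18): add — endpoints in different components.
The 7th edge added is G-I.

G-I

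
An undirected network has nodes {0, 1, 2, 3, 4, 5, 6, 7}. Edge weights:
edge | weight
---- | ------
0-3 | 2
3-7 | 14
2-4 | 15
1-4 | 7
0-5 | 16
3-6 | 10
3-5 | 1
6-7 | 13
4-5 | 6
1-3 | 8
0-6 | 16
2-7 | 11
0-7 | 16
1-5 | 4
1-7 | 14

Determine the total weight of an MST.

Kruskal's algorithm — process edges by increasing weight (ties by edge label):
3-5 (1): add — endpoints in different components.
0-3 (2): add — endpoints in different components.
1-5 (4): add — endpoints in different components.
4-5 (6): add — endpoints in different components.
1-4 (7): skip — 1 and 4 already connected.
1-3 (8): skip — 1 and 3 already connected.
3-6 (10): add — endpoints in different components.
2-7 (11): add — endpoints in different components.
6-7 (13): add — endpoints in different components.
MST edges: 3-5, 0-3, 1-5, 4-5, 3-6, 2-7, 6-7; total weight 1+2+4+6+10+11+13 = 47.

47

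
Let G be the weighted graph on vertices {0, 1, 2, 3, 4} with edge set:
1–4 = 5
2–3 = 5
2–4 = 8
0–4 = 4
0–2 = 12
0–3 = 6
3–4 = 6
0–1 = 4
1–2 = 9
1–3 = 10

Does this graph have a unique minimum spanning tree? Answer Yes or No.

Kruskal's algorithm — process edges by increasing weight (ties by edge label):
0–1 (4): add — endpoints in different components.
0–4 (4): add — endpoints in different components.
1–4 (5): skip — 1 and 4 already connected.
2–3 (5): add — endpoints in different components.
0–3 (6): add — endpoints in different components.
Non-tree edge 3–4 has weight 6, equal to the heaviest edge on its tree cycle — swapping gives another MST of the same weight. Not unique.

No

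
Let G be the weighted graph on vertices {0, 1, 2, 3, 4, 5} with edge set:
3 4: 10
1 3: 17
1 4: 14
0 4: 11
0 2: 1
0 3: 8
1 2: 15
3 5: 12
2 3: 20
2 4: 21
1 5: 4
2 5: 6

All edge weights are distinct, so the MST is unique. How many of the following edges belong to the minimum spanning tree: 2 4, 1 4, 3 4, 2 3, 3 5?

Kruskal: consider edges lightest-first.
0 2 (1): add. Components now {0,2} {1} {3} {4} {5}
1 5 (4): add. Components now {0,2} {1,5} {3} {4}
2 5 (6): add. Components now {0,1,2,5} {3} {4}
0 3 (8): add. Components now {0,1,2,3,5} {4}
3 4 (10): add. Components now {0,1,2,3,4,5}
MST edge set: {0 2, 1 5, 2 5, 0 3, 3 4}.
Of the listed edges, {3 4} are in the MST → 1.

1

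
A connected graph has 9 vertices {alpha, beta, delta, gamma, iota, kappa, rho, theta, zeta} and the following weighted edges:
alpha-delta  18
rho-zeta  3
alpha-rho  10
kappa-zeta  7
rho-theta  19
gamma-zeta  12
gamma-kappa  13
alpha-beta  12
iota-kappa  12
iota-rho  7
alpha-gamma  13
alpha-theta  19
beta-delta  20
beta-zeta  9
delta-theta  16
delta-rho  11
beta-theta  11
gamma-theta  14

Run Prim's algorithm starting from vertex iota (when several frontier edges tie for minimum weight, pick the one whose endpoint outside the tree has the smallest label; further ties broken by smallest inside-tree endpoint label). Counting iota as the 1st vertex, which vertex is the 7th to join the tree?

delta

Grow the tree from iota using Prim:
Step 1: cheapest edge leaving the tree is iota-rho (7); add rho.
Step 2: cheapest edge leaving the tree is rho-zeta (3); add zeta.
Step 3: cheapest edge leaving the tree is kappa-zeta (7); add kappa.
Step 4: cheapest edge leaving the tree is beta-zeta (9); add beta.
Step 5: cheapest edge leaving the tree is alpha-rho (10); add alpha.
Step 6: cheapest edge leaving the tree is delta-rho (11); add delta.
Step 7: cheapest edge leaving the tree is beta-theta (11); add theta.
Step 8: cheapest edge leaving the tree is gamma-zeta (12); add gamma.
Vertex order: iota, rho, zeta, kappa, beta, alpha, delta, theta, gamma. The 7th vertex is delta.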